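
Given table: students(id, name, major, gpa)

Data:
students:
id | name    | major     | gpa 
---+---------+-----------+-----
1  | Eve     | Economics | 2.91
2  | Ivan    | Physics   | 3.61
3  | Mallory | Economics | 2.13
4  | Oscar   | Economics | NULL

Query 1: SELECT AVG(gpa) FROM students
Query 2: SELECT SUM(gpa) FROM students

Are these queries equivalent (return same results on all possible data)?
No, not equivalent

Query 1 returns: [(2.8833333333333333,)]
Query 2 returns: [(8.65,)]

Reason: AVG vs SUM give different aggregate values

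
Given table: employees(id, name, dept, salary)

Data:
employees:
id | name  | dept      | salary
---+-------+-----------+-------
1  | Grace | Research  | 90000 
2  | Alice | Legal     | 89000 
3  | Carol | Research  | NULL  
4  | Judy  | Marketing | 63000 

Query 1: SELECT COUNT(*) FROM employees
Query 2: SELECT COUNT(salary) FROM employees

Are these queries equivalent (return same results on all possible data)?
No, not equivalent

Query 1 returns: [(4,)]
Query 2 returns: [(3,)]

Reason: COUNT(*) includes NULLs, COUNT(column) excludes them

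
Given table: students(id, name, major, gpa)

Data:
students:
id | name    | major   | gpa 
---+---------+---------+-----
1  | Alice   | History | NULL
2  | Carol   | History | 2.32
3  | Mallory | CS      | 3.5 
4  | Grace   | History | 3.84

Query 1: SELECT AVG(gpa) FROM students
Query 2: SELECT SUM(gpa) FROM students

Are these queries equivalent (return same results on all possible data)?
No, not equivalent

Query 1 returns: [(3.22,)]
Query 2 returns: [(9.66,)]

Reason: AVG vs SUM give different aggregate values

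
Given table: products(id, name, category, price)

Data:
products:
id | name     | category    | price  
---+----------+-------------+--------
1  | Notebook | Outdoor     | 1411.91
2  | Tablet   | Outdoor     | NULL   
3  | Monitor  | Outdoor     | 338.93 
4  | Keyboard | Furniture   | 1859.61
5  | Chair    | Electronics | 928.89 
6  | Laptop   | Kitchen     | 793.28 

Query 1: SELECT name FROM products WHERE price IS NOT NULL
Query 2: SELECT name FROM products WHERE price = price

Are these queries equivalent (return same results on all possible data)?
Yes, equivalent

Both queries return: [('Chair',), ('Keyboard',), ('Laptop',), ('Monitor',), ('Notebook',)]

Reason: IS NOT NULL vs self-equality (both exclude NULLs)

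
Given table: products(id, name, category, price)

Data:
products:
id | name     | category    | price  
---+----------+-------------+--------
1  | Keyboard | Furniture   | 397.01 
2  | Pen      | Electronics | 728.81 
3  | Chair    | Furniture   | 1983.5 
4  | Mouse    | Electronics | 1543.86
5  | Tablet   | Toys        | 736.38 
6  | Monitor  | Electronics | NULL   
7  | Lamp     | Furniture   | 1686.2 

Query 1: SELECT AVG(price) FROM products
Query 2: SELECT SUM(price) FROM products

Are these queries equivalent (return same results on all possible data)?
No, not equivalent

Query 1 returns: [(1179.2933333333333,)]
Query 2 returns: [(7075.76,)]

Reason: AVG vs SUM give different aggregate values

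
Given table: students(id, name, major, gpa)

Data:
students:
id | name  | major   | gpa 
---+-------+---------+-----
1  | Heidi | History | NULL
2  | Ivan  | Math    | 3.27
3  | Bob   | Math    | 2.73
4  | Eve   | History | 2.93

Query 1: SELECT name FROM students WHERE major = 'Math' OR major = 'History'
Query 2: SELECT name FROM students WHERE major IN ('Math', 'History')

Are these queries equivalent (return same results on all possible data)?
Yes, equivalent

Both queries return: [('Bob',), ('Eve',), ('Heidi',), ('Ivan',)]

Reason: OR vs IN are equivalent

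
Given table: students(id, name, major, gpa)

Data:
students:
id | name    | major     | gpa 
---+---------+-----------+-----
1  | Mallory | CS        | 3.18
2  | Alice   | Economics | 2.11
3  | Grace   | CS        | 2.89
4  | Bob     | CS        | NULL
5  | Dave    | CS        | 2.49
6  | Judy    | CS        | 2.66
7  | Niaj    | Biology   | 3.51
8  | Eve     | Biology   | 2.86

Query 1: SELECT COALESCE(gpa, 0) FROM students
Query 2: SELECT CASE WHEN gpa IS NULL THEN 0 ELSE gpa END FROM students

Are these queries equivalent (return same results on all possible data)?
Yes, equivalent

Both queries return: [(0,), (2.11,), (2.49,), (2.66,), (2.86,), (2.89,), (3.18,), (3.51,)]

Reason: COALESCE vs CASE for NULL handling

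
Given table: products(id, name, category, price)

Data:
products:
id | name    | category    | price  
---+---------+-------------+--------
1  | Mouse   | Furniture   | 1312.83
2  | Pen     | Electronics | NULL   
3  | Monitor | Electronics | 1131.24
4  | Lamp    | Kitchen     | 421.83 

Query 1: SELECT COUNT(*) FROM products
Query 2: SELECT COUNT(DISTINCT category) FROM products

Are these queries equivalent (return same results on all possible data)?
No, not equivalent

Query 1 returns: [(4,)]
Query 2 returns: [(3,)]

Reason: COUNT(*) counts rows, COUNT(DISTINCT category) counts unique categorys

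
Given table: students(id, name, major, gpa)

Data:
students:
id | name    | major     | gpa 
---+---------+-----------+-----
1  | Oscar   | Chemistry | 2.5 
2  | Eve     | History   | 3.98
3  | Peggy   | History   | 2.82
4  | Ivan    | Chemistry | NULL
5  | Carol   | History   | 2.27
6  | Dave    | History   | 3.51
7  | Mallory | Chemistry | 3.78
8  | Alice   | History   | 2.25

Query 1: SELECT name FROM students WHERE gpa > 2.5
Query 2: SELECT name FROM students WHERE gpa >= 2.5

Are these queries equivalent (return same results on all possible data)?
No, not equivalent

Query 1 returns: [('Eve',), ('Peggy',), ('Dave',), ('Mallory',)]
Query 2 returns: [('Oscar',), ('Eve',), ('Peggy',), ('Dave',), ('Mallory',)]

Reason: > vs >= gives different results when gpa = 2.5 exists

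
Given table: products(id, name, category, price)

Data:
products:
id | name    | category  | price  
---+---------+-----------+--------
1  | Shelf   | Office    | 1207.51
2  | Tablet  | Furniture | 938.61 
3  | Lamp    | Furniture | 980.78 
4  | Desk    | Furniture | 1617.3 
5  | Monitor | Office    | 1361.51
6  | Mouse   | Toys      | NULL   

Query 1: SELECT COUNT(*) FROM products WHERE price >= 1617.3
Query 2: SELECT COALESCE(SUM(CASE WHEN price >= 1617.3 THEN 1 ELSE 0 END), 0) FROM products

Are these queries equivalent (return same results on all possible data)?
Yes, equivalent

Both queries return: [(1,)]

Reason: COUNT with WHERE vs conditional SUM (COALESCE handles empty-table NULL)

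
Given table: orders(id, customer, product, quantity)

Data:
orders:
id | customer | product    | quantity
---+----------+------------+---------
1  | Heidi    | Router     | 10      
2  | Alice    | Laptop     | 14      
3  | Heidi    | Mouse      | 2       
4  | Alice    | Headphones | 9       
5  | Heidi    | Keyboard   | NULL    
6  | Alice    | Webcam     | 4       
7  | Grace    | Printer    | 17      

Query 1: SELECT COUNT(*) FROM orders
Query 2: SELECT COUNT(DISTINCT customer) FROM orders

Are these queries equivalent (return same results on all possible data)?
No, not equivalent

Query 1 returns: [(7,)]
Query 2 returns: [(3,)]

Reason: COUNT(*) counts rows, COUNT(DISTINCT customer) counts unique customers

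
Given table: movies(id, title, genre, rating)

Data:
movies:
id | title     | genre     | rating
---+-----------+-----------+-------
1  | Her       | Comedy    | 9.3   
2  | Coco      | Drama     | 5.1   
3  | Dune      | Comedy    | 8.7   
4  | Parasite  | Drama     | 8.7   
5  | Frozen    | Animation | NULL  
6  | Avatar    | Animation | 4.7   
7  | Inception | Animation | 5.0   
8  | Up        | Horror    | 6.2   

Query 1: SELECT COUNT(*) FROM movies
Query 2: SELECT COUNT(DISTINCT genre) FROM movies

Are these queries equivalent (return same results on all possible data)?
No, not equivalent

Query 1 returns: [(8,)]
Query 2 returns: [(4,)]

Reason: COUNT(*) counts rows, COUNT(DISTINCT genre) counts unique genres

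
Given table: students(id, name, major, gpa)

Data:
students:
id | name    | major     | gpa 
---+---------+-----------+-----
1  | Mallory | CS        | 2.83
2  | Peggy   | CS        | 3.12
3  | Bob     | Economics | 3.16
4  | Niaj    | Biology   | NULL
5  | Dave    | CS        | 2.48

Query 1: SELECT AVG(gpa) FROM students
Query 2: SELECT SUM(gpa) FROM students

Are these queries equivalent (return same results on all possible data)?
No, not equivalent

Query 1 returns: [(2.8975,)]
Query 2 returns: [(11.59,)]

Reason: AVG vs SUM give different aggregate values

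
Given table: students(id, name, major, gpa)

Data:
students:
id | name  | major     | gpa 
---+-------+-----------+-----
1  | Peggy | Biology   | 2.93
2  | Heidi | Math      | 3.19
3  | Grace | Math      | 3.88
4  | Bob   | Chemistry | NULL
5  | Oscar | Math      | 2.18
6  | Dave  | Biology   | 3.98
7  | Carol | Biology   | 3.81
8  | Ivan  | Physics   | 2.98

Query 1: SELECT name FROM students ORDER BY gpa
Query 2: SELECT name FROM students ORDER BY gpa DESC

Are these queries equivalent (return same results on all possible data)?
No, not equivalent

Query 1 returns: [('Bob',), ('Oscar',), ('Peggy',), ('Ivan',), ('Heidi',), ('Carol',), ('Grace',), ('Dave',)]
Query 2 returns: [('Dave',), ('Grace',), ('Carol',), ('Heidi',), ('Ivan',), ('Peggy',), ('Oscar',), ('Bob',)]

Reason: ASC vs DESC gives opposite ordering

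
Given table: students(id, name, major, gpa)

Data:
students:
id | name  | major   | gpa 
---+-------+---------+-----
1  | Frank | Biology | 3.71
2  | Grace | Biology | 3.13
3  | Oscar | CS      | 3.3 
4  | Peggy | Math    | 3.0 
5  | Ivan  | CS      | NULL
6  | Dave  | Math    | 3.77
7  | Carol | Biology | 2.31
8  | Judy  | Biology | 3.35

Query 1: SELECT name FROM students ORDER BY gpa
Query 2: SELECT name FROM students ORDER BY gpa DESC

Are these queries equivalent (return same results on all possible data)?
No, not equivalent

Query 1 returns: [('Ivan',), ('Carol',), ('Peggy',), ('Grace',), ('Oscar',), ('Judy',), ('Frank',), ('Dave',)]
Query 2 returns: [('Dave',), ('Frank',), ('Judy',), ('Oscar',), ('Grace',), ('Peggy',), ('Carol',), ('Ivan',)]

Reason: ASC vs DESC gives opposite ordering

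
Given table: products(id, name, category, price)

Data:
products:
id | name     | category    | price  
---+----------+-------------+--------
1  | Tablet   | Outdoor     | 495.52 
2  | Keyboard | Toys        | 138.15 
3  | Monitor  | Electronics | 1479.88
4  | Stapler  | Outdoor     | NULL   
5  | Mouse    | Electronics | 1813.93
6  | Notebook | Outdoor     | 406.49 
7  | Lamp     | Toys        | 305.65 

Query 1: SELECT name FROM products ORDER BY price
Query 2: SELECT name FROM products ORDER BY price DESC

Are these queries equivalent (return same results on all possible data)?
No, not equivalent

Query 1 returns: [('Stapler',), ('Keyboard',), ('Lamp',), ('Notebook',), ('Tablet',), ('Monitor',), ('Mouse',)]
Query 2 returns: [('Mouse',), ('Monitor',), ('Tablet',), ('Notebook',), ('Lamp',), ('Keyboard',), ('Stapler',)]

Reason: ASC vs DESC gives opposite ordering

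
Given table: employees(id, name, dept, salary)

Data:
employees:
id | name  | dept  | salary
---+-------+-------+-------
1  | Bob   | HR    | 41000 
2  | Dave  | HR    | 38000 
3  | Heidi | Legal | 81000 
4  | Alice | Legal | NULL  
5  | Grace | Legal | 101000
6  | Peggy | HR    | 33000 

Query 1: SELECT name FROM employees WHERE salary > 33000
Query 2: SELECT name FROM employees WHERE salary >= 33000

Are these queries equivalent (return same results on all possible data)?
No, not equivalent

Query 1 returns: [('Bob',), ('Dave',), ('Heidi',), ('Grace',)]
Query 2 returns: [('Bob',), ('Dave',), ('Heidi',), ('Grace',), ('Peggy',)]

Reason: > vs >= gives different results when salary = 33000 exists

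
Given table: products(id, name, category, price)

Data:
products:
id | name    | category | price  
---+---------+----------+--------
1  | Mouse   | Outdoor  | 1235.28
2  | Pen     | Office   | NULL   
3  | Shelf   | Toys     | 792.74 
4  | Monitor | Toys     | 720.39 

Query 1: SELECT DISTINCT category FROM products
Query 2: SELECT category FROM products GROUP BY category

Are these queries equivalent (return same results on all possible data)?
Yes, equivalent

Both queries return: [('Office',), ('Outdoor',), ('Toys',)]

Reason: Both get unique categorys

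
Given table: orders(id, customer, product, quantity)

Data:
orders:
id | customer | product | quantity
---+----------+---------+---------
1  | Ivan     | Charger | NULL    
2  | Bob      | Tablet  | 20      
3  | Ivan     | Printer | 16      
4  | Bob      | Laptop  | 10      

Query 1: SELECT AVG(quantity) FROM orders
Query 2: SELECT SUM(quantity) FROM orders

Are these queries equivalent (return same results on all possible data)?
No, not equivalent

Query 1 returns: [(15.333333333333334,)]
Query 2 returns: [(46,)]

Reason: AVG vs SUM give different aggregate values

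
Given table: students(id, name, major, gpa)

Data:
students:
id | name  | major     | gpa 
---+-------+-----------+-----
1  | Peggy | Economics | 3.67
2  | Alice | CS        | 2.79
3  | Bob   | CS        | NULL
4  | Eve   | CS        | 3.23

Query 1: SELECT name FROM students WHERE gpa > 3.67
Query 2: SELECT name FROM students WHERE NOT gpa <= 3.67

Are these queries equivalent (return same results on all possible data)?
Yes, equivalent

Both queries return: []

Reason: Both filter gpa > 3.67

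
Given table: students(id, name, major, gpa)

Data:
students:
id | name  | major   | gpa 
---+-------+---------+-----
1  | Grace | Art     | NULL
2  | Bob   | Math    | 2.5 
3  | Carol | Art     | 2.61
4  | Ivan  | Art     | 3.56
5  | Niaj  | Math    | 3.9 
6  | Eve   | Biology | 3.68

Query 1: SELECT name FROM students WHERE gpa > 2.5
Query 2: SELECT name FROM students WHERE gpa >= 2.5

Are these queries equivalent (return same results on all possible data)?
No, not equivalent

Query 1 returns: [('Carol',), ('Ivan',), ('Niaj',), ('Eve',)]
Query 2 returns: [('Bob',), ('Carol',), ('Ivan',), ('Niaj',), ('Eve',)]

Reason: > vs >= gives different results when gpa = 2.5 exists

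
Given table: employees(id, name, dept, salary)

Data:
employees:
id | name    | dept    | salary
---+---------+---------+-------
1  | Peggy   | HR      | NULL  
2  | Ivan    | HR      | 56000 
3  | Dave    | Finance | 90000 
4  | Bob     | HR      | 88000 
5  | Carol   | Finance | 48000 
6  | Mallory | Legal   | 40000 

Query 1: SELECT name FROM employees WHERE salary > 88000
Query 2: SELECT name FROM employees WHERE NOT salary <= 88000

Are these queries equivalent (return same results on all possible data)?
Yes, equivalent

Both queries return: [('Dave',)]

Reason: Both filter salary > 88000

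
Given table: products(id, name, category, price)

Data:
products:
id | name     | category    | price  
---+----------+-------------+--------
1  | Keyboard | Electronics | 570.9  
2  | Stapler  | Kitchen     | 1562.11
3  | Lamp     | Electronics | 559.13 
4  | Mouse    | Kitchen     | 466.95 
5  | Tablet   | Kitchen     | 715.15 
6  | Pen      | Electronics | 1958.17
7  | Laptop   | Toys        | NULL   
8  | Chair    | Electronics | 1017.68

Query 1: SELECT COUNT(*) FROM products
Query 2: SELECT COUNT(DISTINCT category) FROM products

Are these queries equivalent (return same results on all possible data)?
No, not equivalent

Query 1 returns: [(8,)]
Query 2 returns: [(3,)]

Reason: COUNT(*) counts rows, COUNT(DISTINCT category) counts unique categorys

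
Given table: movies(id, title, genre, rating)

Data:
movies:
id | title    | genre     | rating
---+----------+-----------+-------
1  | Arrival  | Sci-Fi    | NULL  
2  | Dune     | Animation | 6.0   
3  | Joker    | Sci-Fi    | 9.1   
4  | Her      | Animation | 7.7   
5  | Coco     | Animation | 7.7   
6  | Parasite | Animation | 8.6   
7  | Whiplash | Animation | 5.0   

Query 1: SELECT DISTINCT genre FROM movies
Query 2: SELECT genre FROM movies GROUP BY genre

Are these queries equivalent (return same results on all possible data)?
Yes, equivalent

Both queries return: [('Animation',), ('Sci-Fi',)]

Reason: Both get unique genres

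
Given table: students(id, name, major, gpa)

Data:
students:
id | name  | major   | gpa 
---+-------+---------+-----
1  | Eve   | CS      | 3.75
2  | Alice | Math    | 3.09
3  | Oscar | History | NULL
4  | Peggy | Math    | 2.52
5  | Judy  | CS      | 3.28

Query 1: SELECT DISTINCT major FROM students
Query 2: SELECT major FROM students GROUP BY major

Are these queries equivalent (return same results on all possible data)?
Yes, equivalent

Both queries return: [('CS',), ('History',), ('Math',)]

Reason: Both get unique majors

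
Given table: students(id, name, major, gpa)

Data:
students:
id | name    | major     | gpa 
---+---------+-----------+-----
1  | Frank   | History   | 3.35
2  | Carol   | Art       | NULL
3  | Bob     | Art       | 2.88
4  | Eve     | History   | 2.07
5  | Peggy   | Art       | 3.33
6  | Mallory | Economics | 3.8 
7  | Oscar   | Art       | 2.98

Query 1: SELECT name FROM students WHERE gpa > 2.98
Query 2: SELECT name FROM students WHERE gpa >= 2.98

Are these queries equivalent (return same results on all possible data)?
No, not equivalent

Query 1 returns: [('Frank',), ('Peggy',), ('Mallory',)]
Query 2 returns: [('Frank',), ('Peggy',), ('Mallory',), ('Oscar',)]

Reason: > vs >= gives different results when gpa = 2.98 exists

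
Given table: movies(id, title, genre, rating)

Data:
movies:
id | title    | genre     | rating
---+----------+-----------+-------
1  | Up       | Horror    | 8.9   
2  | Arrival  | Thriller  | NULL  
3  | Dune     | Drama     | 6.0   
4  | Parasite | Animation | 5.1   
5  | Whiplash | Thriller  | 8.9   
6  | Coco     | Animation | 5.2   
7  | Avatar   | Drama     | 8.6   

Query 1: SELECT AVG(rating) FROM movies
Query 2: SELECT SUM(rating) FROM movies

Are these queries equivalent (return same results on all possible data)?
No, not equivalent

Query 1 returns: [(7.116666666666667,)]
Query 2 returns: [(42.7,)]

Reason: AVG vs SUM give different aggregate values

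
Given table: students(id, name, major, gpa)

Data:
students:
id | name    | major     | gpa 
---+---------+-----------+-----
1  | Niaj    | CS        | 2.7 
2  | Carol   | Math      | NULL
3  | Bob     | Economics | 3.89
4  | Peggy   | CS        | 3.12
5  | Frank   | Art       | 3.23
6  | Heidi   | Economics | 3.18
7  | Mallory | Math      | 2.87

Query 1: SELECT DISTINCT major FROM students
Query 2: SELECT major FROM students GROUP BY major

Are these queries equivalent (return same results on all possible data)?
Yes, equivalent

Both queries return: [('Art',), ('CS',), ('Economics',), ('Math',)]

Reason: Both get unique majors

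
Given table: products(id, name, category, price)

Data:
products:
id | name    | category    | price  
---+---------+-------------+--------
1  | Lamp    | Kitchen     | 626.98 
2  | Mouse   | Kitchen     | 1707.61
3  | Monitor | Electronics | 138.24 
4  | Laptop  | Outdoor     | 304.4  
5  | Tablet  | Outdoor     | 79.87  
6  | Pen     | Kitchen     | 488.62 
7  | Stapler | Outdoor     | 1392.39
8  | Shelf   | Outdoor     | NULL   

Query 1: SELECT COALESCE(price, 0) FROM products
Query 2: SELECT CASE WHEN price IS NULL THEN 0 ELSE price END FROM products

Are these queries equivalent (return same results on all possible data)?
Yes, equivalent

Both queries return: [(0,), (79.87,), (138.24,), (304.4,), (488.62,), (626.98,), (1392.39,), (1707.61,)]

Reason: COALESCE vs CASE for NULL handling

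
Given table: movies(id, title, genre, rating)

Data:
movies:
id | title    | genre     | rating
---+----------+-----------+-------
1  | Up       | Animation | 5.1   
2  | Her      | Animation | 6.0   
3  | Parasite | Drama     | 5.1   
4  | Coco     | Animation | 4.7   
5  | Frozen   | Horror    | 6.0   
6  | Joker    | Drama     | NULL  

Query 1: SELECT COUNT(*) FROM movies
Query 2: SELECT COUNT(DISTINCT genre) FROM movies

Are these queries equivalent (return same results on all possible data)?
No, not equivalent

Query 1 returns: [(6,)]
Query 2 returns: [(3,)]

Reason: COUNT(*) counts rows, COUNT(DISTINCT genre) counts unique genres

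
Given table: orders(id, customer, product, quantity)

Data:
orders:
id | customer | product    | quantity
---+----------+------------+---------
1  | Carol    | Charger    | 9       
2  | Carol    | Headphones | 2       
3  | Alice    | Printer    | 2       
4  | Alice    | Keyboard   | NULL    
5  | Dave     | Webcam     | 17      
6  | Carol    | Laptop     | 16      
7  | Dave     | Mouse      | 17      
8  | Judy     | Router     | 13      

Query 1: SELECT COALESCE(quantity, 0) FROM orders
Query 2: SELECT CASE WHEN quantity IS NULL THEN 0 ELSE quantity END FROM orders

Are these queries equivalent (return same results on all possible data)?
Yes, equivalent

Both queries return: [(0,), (2,), (2,), (9,), (13,), (16,), (17,), (17,)]

Reason: COALESCE vs CASE for NULL handling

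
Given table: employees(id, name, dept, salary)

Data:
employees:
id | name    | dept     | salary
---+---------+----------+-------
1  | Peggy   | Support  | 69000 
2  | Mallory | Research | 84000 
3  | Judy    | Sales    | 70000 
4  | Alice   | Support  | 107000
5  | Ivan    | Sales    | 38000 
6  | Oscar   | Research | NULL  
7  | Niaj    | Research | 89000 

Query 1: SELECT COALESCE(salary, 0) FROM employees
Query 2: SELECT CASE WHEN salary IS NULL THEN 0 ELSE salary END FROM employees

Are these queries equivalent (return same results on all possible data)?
Yes, equivalent

Both queries return: [(0,), (38000,), (69000,), (70000,), (84000,), (89000,), (107000,)]

Reason: COALESCE vs CASE for NULL handling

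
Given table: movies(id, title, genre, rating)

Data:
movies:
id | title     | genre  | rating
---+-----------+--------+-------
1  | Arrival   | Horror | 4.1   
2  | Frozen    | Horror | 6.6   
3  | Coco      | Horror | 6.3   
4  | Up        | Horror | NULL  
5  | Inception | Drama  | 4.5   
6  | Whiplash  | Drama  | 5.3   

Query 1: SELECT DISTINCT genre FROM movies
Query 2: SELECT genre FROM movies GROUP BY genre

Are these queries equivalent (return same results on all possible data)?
Yes, equivalent

Both queries return: [('Drama',), ('Horror',)]

Reason: Both get unique genres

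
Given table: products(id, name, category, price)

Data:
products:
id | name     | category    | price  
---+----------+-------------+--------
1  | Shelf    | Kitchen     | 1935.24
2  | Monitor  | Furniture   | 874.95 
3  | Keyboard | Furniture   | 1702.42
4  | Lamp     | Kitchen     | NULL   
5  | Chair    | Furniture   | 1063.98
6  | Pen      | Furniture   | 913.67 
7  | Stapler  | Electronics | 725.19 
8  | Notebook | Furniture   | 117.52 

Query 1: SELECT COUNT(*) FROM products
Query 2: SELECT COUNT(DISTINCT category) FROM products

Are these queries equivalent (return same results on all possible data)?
No, not equivalent

Query 1 returns: [(8,)]
Query 2 returns: [(3,)]

Reason: COUNT(*) counts rows, COUNT(DISTINCT category) counts unique categorys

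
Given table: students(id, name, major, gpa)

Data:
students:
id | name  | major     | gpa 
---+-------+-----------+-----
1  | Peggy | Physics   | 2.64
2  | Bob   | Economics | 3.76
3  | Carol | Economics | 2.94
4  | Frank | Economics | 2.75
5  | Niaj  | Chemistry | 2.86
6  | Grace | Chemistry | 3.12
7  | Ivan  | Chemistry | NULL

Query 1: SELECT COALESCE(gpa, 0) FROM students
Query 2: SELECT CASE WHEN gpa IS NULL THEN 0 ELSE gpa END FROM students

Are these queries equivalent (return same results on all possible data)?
Yes, equivalent

Both queries return: [(0,), (2.64,), (2.75,), (2.86,), (2.94,), (3.12,), (3.76,)]

Reason: COALESCE vs CASE for NULL handling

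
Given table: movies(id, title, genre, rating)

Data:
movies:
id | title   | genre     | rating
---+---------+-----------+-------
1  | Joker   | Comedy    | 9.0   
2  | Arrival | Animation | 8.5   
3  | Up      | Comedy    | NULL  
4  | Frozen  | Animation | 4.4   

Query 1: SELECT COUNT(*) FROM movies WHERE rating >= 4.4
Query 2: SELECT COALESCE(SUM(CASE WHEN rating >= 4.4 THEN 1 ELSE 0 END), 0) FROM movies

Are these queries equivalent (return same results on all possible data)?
Yes, equivalent

Both queries return: [(3,)]

Reason: COUNT with WHERE vs conditional SUM (COALESCE handles empty-table NULL)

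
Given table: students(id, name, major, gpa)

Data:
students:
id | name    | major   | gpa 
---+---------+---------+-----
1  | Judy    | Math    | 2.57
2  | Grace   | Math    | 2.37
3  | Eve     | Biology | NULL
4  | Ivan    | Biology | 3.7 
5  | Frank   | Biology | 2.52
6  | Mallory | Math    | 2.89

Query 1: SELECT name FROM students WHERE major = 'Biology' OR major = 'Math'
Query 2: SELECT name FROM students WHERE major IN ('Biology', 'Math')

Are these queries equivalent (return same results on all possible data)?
Yes, equivalent

Both queries return: [('Eve',), ('Frank',), ('Grace',), ('Ivan',), ('Judy',), ('Mallory',)]

Reason: OR vs IN are equivalent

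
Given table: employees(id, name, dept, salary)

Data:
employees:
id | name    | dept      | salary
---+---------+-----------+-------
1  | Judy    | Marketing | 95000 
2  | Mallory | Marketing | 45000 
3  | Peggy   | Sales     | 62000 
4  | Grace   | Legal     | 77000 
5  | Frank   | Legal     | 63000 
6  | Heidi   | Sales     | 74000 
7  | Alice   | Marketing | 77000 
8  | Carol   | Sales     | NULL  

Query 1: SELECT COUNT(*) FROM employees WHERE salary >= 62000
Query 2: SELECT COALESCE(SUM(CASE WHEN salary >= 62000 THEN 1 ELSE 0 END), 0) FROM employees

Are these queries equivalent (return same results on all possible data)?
Yes, equivalent

Both queries return: [(6,)]

Reason: COUNT with WHERE vs conditional SUM (COALESCE handles empty-table NULL)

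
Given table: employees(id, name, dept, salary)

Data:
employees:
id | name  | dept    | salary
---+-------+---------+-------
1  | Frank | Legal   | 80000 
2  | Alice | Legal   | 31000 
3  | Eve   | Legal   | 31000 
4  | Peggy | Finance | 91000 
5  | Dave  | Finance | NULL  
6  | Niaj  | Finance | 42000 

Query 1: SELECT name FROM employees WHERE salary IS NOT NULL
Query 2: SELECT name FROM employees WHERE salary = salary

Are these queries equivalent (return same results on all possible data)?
Yes, equivalent

Both queries return: [('Alice',), ('Eve',), ('Frank',), ('Niaj',), ('Peggy',)]

Reason: IS NOT NULL vs self-equality (both exclude NULLs)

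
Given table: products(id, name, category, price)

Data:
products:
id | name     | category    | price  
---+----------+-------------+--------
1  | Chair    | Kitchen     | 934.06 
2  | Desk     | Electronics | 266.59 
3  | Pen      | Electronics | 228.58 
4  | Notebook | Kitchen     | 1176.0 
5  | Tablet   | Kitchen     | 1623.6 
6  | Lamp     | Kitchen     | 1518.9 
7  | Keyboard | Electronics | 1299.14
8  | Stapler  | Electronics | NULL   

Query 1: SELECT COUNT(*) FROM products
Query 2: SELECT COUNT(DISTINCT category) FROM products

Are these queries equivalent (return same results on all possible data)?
No, not equivalent

Query 1 returns: [(8,)]
Query 2 returns: [(2,)]

Reason: COUNT(*) counts rows, COUNT(DISTINCT category) counts unique categorys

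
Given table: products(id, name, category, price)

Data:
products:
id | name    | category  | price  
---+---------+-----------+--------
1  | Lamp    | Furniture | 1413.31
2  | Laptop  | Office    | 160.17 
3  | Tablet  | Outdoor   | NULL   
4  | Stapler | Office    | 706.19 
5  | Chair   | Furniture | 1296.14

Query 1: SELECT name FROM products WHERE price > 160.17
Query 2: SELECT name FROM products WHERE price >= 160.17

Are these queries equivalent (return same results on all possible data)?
No, not equivalent

Query 1 returns: [('Lamp',), ('Stapler',), ('Chair',)]
Query 2 returns: [('Lamp',), ('Laptop',), ('Stapler',), ('Chair',)]

Reason: > vs >= gives different results when price = 160.17 exists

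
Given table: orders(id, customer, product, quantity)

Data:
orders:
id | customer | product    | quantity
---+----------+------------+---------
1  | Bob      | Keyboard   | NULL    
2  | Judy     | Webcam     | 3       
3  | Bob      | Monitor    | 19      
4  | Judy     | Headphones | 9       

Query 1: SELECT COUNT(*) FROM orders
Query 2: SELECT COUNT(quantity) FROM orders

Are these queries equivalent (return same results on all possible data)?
No, not equivalent

Query 1 returns: [(4,)]
Query 2 returns: [(3,)]

Reason: COUNT(*) includes NULLs, COUNT(column) excludes them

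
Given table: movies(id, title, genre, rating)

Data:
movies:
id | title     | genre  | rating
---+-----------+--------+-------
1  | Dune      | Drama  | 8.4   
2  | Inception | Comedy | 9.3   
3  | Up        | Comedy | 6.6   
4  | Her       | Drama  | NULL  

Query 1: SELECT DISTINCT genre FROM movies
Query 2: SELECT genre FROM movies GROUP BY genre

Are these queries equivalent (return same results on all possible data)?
Yes, equivalent

Both queries return: [('Comedy',), ('Drama',)]

Reason: Both get unique genres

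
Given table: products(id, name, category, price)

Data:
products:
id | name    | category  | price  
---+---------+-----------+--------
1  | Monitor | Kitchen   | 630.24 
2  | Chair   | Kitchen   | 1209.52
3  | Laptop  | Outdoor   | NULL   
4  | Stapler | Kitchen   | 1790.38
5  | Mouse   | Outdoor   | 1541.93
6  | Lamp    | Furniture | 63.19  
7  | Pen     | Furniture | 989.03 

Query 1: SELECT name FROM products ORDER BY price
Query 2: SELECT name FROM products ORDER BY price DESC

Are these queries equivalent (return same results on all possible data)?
No, not equivalent

Query 1 returns: [('Laptop',), ('Lamp',), ('Monitor',), ('Pen',), ('Chair',), ('Mouse',), ('Stapler',)]
Query 2 returns: [('Stapler',), ('Mouse',), ('Chair',), ('Pen',), ('Monitor',), ('Lamp',), ('Laptop',)]

Reason: ASC vs DESC gives opposite ordering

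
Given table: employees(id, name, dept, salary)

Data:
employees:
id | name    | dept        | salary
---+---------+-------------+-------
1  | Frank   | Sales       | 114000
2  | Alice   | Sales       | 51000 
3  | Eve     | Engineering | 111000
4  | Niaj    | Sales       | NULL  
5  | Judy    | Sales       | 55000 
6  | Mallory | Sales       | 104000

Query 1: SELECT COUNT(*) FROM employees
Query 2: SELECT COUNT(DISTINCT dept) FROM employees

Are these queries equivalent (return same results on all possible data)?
No, not equivalent

Query 1 returns: [(6,)]
Query 2 returns: [(2,)]

Reason: COUNT(*) counts rows, COUNT(DISTINCT dept) counts unique depts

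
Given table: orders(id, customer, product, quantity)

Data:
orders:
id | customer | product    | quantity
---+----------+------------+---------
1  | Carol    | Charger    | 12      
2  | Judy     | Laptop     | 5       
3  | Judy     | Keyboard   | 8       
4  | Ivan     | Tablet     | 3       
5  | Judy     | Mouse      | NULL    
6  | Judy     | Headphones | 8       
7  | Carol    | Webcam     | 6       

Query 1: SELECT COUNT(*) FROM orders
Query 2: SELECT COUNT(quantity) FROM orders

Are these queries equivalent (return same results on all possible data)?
No, not equivalent

Query 1 returns: [(7,)]
Query 2 returns: [(6,)]

Reason: COUNT(*) includes NULLs, COUNT(column) excludes them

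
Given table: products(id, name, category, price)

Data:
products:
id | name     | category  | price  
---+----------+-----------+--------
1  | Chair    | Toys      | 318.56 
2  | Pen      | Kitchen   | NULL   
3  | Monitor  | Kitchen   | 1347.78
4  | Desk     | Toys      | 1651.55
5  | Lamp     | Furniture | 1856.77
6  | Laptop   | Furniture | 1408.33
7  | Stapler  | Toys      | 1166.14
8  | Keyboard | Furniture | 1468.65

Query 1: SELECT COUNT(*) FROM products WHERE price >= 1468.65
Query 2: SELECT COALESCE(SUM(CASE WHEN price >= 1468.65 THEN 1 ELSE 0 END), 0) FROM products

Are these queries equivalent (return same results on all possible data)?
Yes, equivalent

Both queries return: [(3,)]

Reason: COUNT with WHERE vs conditional SUM (COALESCE handles empty-table NULL)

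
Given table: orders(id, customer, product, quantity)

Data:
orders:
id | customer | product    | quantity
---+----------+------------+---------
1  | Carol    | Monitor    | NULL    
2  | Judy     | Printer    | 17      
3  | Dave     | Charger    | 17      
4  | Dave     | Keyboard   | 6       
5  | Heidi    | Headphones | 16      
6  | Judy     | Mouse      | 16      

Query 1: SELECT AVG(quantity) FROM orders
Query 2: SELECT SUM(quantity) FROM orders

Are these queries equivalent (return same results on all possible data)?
No, not equivalent

Query 1 returns: [(14.4,)]
Query 2 returns: [(72,)]

Reason: AVG vs SUM give different aggregate values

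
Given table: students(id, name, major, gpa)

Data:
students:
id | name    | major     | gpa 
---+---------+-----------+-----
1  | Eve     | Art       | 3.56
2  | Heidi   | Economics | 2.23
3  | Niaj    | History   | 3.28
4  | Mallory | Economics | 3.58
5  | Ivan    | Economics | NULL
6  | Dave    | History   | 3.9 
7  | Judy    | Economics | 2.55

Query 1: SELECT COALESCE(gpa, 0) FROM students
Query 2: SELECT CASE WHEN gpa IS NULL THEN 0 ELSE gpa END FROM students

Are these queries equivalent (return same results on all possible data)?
Yes, equivalent

Both queries return: [(0,), (2.23,), (2.55,), (3.28,), (3.56,), (3.58,), (3.9,)]

Reason: COALESCE vs CASE for NULL handling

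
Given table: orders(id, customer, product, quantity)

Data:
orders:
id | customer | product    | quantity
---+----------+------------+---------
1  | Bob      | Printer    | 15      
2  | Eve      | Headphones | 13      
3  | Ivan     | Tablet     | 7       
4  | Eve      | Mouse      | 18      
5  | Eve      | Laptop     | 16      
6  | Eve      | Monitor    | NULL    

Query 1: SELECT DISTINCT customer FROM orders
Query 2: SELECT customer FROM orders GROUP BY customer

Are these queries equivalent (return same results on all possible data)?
Yes, equivalent

Both queries return: [('Bob',), ('Eve',), ('Ivan',)]

Reason: Both get unique customers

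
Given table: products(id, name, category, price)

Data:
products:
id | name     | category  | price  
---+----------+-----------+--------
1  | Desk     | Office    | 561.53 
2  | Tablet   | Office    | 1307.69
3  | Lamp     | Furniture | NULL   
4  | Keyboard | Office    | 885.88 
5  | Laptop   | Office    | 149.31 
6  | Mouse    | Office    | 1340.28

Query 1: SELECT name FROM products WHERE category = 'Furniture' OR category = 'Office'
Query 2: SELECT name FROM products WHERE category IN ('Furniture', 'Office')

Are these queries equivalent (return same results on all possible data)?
Yes, equivalent

Both queries return: [('Desk',), ('Keyboard',), ('Lamp',), ('Laptop',), ('Mouse',), ('Tablet',)]

Reason: OR vs IN are equivalent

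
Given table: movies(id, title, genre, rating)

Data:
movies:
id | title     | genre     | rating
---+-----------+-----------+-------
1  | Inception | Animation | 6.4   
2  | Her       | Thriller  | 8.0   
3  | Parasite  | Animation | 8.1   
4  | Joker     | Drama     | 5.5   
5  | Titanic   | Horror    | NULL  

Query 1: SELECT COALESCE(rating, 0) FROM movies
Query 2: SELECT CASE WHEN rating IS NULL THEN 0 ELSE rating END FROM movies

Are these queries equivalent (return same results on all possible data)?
Yes, equivalent

Both queries return: [(0,), (5.5,), (6.4,), (8.0,), (8.1,)]

Reason: COALESCE vs CASE for NULL handling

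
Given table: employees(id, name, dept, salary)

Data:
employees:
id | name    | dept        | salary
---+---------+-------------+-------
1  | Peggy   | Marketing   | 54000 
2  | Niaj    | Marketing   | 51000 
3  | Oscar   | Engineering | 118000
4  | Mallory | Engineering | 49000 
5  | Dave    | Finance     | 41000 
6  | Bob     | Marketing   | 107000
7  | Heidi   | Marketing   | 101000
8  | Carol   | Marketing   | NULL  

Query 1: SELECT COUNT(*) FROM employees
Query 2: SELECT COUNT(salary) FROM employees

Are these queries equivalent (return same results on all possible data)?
No, not equivalent

Query 1 returns: [(8,)]
Query 2 returns: [(7,)]

Reason: COUNT(*) includes NULLs, COUNT(column) excludes them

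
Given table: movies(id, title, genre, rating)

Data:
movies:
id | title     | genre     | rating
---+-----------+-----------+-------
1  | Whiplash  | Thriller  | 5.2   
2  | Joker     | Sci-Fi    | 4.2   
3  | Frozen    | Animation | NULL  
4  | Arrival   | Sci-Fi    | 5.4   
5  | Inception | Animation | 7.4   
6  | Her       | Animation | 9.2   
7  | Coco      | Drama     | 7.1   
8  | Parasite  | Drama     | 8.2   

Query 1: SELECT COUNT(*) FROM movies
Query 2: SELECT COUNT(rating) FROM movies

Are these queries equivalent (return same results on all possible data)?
No, not equivalent

Query 1 returns: [(8,)]
Query 2 returns: [(7,)]

Reason: COUNT(*) includes NULLs, COUNT(column) excludes them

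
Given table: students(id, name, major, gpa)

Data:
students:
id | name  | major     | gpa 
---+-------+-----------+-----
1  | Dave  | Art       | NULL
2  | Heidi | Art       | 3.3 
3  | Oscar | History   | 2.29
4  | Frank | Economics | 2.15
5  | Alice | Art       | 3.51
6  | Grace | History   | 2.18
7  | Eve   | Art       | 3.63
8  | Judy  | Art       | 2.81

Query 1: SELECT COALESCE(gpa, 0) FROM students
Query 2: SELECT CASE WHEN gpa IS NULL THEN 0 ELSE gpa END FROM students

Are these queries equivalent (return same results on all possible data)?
Yes, equivalent

Both queries return: [(0,), (2.15,), (2.18,), (2.29,), (2.81,), (3.3,), (3.51,), (3.63,)]

Reason: COALESCE vs CASE for NULL handling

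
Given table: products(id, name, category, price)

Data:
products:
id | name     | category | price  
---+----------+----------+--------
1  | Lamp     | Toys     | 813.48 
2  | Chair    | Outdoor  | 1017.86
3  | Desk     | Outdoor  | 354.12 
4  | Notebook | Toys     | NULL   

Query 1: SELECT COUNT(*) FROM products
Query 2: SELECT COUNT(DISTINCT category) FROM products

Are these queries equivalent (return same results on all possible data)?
No, not equivalent

Query 1 returns: [(4,)]
Query 2 returns: [(2,)]

Reason: COUNT(*) counts rows, COUNT(DISTINCT category) counts unique categorys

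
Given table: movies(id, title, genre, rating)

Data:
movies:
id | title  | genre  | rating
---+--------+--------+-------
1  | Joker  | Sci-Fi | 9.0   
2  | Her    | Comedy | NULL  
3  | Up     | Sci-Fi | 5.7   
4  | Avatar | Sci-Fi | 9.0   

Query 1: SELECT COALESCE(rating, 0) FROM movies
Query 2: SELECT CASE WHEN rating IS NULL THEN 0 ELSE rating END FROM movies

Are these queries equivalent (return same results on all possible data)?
Yes, equivalent

Both queries return: [(0,), (5.7,), (9.0,), (9.0,)]

Reason: COALESCE vs CASE for NULL handling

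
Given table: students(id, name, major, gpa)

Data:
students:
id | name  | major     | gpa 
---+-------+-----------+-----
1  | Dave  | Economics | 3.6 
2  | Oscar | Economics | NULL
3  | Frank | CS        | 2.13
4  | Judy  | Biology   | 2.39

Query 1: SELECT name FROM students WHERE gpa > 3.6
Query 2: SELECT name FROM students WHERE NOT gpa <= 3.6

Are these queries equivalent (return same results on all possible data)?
Yes, equivalent

Both queries return: []

Reason: Both filter gpa > 3.6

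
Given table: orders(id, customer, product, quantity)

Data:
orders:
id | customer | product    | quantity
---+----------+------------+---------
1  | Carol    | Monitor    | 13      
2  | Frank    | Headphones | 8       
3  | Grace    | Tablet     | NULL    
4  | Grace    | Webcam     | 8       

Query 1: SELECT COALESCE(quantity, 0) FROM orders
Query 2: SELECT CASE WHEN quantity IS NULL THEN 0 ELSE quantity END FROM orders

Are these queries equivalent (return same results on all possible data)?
Yes, equivalent

Both queries return: [(0,), (8,), (8,), (13,)]

Reason: COALESCE vs CASE for NULL handling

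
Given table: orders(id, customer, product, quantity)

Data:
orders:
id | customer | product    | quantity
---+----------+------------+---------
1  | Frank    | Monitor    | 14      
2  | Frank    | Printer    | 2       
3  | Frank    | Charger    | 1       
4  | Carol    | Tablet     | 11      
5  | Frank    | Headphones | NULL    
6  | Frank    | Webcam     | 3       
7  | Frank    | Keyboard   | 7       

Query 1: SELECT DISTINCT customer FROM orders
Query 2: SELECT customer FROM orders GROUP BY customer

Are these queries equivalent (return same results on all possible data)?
Yes, equivalent

Both queries return: [('Carol',), ('Frank',)]

Reason: Both get unique customers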